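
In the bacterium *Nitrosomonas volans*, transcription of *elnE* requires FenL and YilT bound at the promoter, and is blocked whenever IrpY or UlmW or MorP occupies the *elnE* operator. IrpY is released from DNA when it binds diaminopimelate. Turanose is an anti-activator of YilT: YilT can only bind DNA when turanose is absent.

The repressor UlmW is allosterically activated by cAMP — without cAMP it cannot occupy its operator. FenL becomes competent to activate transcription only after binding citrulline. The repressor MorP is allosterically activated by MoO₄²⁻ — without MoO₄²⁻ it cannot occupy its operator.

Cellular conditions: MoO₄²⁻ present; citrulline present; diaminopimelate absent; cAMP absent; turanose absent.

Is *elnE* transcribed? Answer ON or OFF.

Citrulline is present, so FenL is active.
Diaminopimelate is absent, so IrpY is active.
cAMP is absent, so UlmW is inactive.
Turanose is absent, so YilT is active.
MoO₄²⁻ is present, so MorP is active.
With repressor IrpY bound, *elnE* is not transcribed.

OFF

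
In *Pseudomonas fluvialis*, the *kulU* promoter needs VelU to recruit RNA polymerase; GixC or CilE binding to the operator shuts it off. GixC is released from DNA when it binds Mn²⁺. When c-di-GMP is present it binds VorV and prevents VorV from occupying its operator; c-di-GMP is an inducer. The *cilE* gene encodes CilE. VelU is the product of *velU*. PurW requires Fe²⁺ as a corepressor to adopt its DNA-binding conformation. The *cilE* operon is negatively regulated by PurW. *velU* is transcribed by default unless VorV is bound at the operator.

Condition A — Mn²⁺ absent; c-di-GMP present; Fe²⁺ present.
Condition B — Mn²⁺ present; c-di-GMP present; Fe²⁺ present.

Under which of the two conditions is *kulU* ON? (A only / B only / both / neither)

B only

Condition A:
Mn²⁺ is absent, so GixC is active.
c-di-GMP is present, so VorV is inactive.
With no repressor bound, *velU* is transcribed.
So VelU is produced and active.
Fe²⁺ is present, so PurW is active.
With repressor PurW bound, *cilE* is not transcribed.
So CilE is not produced.
With repressor GixC bound, *kulU* is not transcribed.
→ *kulU* is OFF in A.
Condition B:
Mn²⁺ is present, so GixC is inactive.
c-di-GMP is present, so VorV is inactive.
With no repressor bound, *velU* is transcribed.
So VelU is produced and active.
Fe²⁺ is present, so PurW is active.
With repressor PurW bound, *cilE* is not transcribed.
So CilE is not produced.
No repressor is bound and VelU is active, so *kulU* is transcribed.
→ *kulU* is ON in B.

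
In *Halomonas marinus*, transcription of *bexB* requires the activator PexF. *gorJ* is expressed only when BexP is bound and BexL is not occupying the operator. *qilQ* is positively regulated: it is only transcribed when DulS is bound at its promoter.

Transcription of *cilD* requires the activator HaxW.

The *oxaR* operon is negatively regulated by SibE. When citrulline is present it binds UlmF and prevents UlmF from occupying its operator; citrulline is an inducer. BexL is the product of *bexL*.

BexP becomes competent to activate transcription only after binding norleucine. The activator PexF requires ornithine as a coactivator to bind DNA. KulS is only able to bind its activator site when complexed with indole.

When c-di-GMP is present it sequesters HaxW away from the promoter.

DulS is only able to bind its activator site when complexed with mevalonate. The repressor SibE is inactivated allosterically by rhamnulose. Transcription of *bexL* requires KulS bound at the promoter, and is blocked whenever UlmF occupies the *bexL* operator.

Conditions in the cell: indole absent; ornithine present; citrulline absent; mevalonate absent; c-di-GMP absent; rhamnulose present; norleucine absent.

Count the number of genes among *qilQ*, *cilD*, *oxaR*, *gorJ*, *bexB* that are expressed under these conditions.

Mevalonate is absent, so DulS is inactive.
Required activator DulS is absent, so *qilQ* is not transcribed.
→ *qilQ* is OFF.
c-di-GMP is absent, so HaxW is active.
No repressor is bound and HaxW is active, so *cilD* is transcribed.
→ *cilD* is ON.
Rhamnulose is present, so SibE is inactive.
With no repressor bound, *oxaR* is transcribed.
→ *oxaR* is ON.
Citrulline is absent, so UlmF is active.
Indole is absent, so KulS is inactive.
With repressor UlmF bound, *bexL* is not transcribed.
So BexL is not produced.
Norleucine is absent, so BexP is inactive.
Required activator BexP is absent, so *gorJ* is not transcribed.
→ *gorJ* is OFF.
Ornithine is present, so PexF is active.
No repressor is bound and PexF is active, so *bexB* is transcribed.
→ *bexB* is ON.
3 of the 5 genes are transcribed.

3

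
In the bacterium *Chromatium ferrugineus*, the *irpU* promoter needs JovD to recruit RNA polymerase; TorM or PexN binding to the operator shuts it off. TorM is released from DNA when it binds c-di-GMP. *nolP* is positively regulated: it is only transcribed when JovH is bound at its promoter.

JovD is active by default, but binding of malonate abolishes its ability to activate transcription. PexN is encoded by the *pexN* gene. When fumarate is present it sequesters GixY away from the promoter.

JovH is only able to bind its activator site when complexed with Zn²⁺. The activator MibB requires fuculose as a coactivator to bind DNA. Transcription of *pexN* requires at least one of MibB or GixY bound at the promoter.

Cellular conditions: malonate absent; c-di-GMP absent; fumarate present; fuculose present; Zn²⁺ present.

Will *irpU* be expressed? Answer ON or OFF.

OFF

Malonate is absent, so JovD is active.
c-di-GMP is absent, so TorM is active.
Fuculose is present, so MibB is active.
Fumarate is present, so GixY is inactive.
Activator MibB is present, so *pexN* is transcribed.
So PexN is produced and active.
With repressor TorM bound, *irpU* is not transcribed.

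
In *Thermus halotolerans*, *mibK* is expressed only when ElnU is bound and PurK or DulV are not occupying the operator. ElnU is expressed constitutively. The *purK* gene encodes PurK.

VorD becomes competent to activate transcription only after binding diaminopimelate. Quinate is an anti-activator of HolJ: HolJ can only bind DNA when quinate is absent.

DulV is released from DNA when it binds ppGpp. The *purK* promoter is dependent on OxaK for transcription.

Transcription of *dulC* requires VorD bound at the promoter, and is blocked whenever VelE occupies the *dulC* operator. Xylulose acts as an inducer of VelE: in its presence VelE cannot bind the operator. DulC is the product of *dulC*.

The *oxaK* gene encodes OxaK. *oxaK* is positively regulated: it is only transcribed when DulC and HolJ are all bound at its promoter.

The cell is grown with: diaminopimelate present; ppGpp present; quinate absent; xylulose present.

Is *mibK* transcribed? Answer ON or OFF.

Xylulose is present, so VelE is inactive.
Diaminopimelate is present, so VorD is active.
No repressor is bound and VorD is active, so *dulC* is transcribed.
So DulC is produced and active.
Quinate is absent, so HolJ is active.
No repressor is bound and DulC and HolJ are active, so *oxaK* is transcribed.
So OxaK is produced and active.
No repressor is bound and OxaK is active, so *purK* is transcribed.
So PurK is produced and active.
ElnU is produced constitutively and is active.
ppGpp is present, so DulV is inactive.
With repressor PurK bound, *mibK* is not transcribed.

OFF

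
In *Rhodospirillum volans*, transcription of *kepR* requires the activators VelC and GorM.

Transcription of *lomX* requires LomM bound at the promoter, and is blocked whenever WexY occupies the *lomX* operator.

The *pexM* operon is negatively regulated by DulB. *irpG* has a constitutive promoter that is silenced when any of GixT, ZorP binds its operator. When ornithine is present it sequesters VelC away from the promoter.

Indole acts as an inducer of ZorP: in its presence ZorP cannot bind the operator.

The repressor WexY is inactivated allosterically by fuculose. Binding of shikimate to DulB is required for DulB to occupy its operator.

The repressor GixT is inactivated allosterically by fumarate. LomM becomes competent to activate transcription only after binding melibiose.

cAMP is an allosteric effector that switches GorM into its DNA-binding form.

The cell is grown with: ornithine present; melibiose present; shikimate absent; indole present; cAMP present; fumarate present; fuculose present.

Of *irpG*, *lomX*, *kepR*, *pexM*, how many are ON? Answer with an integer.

Fumarate is present, so GixT is inactive.
Indole is present, so ZorP is inactive.
With no repressor bound, *irpG* is transcribed.
→ *irpG* is ON.
Fuculose is present, so WexY is inactive.
Melibiose is present, so LomM is active.
No repressor is bound and LomM is active, so *lomX* is transcribed.
→ *lomX* is ON.
Ornithine is present, so VelC is inactive.
cAMP is present, so GorM is active.
Required activator VelC is absent, so *kepR* is not transcribed.
→ *kepR* is OFF.
Shikimate is absent, so DulB is inactive.
With no repressor bound, *pexM* is transcribed.
→ *pexM* is ON.
3 of the 4 genes are transcribed.

3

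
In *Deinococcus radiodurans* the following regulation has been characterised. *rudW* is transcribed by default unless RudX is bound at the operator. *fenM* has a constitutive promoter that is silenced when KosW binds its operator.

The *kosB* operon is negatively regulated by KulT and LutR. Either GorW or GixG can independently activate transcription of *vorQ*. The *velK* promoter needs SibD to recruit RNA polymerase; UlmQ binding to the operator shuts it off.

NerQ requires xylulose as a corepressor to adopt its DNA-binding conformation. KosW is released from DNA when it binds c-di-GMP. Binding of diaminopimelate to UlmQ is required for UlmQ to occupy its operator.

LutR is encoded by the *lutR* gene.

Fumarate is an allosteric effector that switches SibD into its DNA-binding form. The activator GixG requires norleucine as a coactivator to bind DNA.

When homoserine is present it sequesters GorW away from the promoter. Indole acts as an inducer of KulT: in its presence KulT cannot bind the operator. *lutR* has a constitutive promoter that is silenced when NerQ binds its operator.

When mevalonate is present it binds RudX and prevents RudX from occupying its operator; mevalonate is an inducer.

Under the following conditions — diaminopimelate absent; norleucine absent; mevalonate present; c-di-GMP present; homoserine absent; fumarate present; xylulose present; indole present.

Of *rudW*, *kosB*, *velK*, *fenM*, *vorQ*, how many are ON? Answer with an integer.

Mevalonate is present, so RudX is inactive.
With no repressor bound, *rudW* is transcribed.
→ *rudW* is ON.
Indole is present, so KulT is inactive.
Xylulose is present, so NerQ is active.
With repressor NerQ bound, *lutR* is not transcribed.
So LutR is not produced.
With no repressor bound, *kosB* is transcribed.
→ *kosB* is ON.
Fumarate is present, so SibD is active.
Diaminopimelate is absent, so UlmQ is inactive.
No repressor is bound and SibD is active, so *velK* is transcribed.
→ *velK* is ON.
c-di-GMP is present, so KosW is inactive.
With no repressor bound, *fenM* is transcribed.
→ *fenM* is ON.
Homoserine is absent, so GorW is active.
Norleucine is absent, so GixG is inactive.
Activator GorW is present, so *vorQ* is transcribed.
→ *vorQ* is ON.
5 of the 5 genes are transcribed.

5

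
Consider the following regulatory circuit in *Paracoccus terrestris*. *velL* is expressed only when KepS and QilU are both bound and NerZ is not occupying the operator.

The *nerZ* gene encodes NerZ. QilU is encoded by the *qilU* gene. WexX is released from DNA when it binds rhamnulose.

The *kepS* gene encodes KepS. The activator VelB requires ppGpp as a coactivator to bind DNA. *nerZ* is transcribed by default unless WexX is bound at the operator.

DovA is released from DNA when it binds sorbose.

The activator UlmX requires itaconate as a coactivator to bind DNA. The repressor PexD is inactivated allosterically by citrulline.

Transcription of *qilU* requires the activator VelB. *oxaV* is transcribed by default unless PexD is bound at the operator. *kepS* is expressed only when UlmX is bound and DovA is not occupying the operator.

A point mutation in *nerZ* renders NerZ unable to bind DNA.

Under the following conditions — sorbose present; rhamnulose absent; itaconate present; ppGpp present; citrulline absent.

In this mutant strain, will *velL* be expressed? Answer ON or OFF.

Itaconate is present, so UlmX is active.
Sorbose is present, so DovA is inactive.
No repressor is bound and UlmX is active, so *kepS* is transcribed.
So KepS is produced and active.
NerZ is non-functional in this strain, so it has no effect.
ppGpp is present, so VelB is active.
No repressor is bound and VelB is active, so *qilU* is transcribed.
So QilU is produced and active.
No repressor is bound and KepS and QilU are active, so *velL* is transcribed.

ON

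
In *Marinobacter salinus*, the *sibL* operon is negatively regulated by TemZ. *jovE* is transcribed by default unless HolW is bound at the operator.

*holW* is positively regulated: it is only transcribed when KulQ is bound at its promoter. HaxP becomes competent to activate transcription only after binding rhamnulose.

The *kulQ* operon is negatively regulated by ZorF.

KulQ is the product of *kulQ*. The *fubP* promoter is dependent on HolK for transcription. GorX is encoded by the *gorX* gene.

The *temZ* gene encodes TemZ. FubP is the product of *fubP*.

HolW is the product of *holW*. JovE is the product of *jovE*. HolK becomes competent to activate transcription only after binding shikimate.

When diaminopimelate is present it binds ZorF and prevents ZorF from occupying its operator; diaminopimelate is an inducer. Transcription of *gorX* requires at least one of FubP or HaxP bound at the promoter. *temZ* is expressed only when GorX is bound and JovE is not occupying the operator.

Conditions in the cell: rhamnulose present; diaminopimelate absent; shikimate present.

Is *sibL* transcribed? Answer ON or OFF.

Diaminopimelate is absent, so ZorF is active.
With repressor ZorF bound, *kulQ* is not transcribed.
So KulQ is not produced.
Required activator KulQ is absent, so *holW* is not transcribed.
So HolW is not produced.
With no repressor bound, *jovE* is transcribed.
So JovE is produced and active.
Shikimate is present, so HolK is active.
No repressor is bound and HolK is active, so *fubP* is transcribed.
So FubP is produced and active.
Rhamnulose is present, so HaxP is active.
Activator FubP is present, so *gorX* is transcribed.
So GorX is produced and active.
With repressor JovE bound, *temZ* is not transcribed.
So TemZ is not produced.
With no repressor bound, *sibL* is transcribed.

ON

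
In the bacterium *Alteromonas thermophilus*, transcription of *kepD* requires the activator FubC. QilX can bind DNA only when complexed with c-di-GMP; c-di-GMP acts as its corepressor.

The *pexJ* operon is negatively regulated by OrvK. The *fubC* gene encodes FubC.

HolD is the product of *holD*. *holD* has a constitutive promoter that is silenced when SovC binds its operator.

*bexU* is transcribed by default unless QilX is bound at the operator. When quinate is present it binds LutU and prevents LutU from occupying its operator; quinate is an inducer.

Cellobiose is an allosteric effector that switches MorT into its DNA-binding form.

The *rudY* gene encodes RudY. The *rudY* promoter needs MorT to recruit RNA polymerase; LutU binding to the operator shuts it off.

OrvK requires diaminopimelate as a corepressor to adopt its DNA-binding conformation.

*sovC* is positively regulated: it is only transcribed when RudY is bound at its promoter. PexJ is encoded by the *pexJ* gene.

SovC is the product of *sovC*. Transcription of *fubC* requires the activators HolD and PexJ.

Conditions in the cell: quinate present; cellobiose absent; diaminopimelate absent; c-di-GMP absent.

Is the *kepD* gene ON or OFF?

ON

Cellobiose is absent, so MorT is inactive.
Quinate is present, so LutU is inactive.
Required activator MorT is absent, so *rudY* is not transcribed.
So RudY is not produced.
Required activator RudY is absent, so *sovC* is not transcribed.
So SovC is not produced.
With no repressor bound, *holD* is transcribed.
So HolD is produced and active.
Diaminopimelate is absent, so OrvK is inactive.
With no repressor bound, *pexJ* is transcribed.
So PexJ is produced and active.
No repressor is bound and HolD and PexJ are active, so *fubC* is transcribed.
So FubC is produced and active.
No repressor is bound and FubC is active, so *kepD* is transcribed.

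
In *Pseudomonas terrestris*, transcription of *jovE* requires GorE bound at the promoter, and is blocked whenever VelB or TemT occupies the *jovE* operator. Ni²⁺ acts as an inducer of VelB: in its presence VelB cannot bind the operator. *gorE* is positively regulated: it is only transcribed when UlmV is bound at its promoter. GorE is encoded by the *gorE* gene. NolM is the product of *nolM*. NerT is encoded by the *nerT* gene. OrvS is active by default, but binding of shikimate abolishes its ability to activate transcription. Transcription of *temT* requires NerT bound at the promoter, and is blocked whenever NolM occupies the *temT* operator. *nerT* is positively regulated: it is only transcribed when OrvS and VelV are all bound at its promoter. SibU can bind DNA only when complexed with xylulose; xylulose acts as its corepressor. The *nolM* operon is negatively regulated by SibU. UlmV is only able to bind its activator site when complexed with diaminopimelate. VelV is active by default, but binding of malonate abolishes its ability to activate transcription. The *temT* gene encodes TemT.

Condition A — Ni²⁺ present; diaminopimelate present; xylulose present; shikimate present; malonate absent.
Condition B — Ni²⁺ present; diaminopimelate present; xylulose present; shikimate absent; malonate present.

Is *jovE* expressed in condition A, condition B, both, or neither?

Condition A:
Ni²⁺ is present, so VelB is inactive.
Diaminopimelate is present, so UlmV is active.
No repressor is bound and UlmV is active, so *gorE* is transcribed.
So GorE is produced and active.
Xylulose is present, so SibU is active.
With repressor SibU bound, *nolM* is not transcribed.
So NolM is not produced.
Shikimate is present, so OrvS is inactive.
Malonate is absent, so VelV is active.
Required activator OrvS is absent, so *nerT* is not transcribed.
So NerT is not produced.
Required activator NerT is absent, so *temT* is not transcribed.
So TemT is not produced.
No repressor is bound and GorE is active, so *jovE* is transcribed.
→ *jovE* is ON in A.
Condition B:
Ni²⁺ is present, so VelB is inactive.
Diaminopimelate is present, so UlmV is active.
No repressor is bound and UlmV is active, so *gorE* is transcribed.
So GorE is produced and active.
Xylulose is present, so SibU is active.
With repressor SibU bound, *nolM* is not transcribed.
So NolM is not produced.
Shikimate is absent, so OrvS is active.
Malonate is present, so VelV is inactive.
Required activator VelV is absent, so *nerT* is not transcribed.
So NerT is not produced.
Required activator NerT is absent, so *temT* is not transcribed.
So TemT is not produced.
No repressor is bound and GorE is active, so *jovE* is transcribed.
→ *jovE* is ON in B.

both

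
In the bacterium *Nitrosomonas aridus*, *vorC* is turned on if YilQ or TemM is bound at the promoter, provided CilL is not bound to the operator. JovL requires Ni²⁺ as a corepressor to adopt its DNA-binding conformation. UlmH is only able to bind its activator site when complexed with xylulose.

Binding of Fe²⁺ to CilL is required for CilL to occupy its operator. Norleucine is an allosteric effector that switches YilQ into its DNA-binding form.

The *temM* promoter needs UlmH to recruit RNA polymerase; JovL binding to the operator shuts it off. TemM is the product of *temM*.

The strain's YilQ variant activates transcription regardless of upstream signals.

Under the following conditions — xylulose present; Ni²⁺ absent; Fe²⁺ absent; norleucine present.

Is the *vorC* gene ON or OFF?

ON

YilQ is constitutively active in this strain.
Ni²⁺ is absent, so JovL is inactive.
Xylulose is present, so UlmH is active.
No repressor is bound and UlmH is active, so *temM* is transcribed.
So TemM is produced and active.
Fe²⁺ is absent, so CilL is inactive.
Activator YilQ is present, so *vorC* is transcribed.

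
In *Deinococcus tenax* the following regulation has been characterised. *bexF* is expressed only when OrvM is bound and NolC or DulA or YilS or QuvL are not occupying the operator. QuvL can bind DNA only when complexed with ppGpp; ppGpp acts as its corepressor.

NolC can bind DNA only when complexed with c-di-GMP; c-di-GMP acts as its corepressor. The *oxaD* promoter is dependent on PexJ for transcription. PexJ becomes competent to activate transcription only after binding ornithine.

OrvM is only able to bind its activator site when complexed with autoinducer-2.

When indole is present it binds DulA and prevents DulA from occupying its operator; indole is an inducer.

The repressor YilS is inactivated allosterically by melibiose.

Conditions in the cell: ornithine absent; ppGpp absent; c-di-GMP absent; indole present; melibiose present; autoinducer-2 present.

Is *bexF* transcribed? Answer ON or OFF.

ON

Autoinducer-2 is present, so OrvM is active.
c-di-GMP is absent, so NolC is inactive.
Indole is present, so DulA is inactive.
Melibiose is present, so YilS is inactive.
ppGpp is absent, so QuvL is inactive.
No repressor is bound and OrvM is active, so *bexF* is transcribed.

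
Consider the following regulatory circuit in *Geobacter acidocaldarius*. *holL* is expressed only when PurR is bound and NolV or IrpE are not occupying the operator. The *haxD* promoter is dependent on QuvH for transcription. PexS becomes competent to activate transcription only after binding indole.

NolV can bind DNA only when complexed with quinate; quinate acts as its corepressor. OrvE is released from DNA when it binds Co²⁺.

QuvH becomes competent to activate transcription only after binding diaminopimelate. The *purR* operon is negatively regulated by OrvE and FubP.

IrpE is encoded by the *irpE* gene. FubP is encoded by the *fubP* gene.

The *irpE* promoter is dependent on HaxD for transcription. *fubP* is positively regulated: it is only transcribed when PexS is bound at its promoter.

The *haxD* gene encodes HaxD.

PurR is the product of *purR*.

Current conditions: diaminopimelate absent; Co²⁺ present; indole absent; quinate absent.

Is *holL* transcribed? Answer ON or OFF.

Quinate is absent, so NolV is inactive.
Co²⁺ is present, so OrvE is inactive.
Indole is absent, so PexS is inactive.
Required activator PexS is absent, so *fubP* is not transcribed.
So FubP is not produced.
With no repressor bound, *purR* is transcribed.
So PurR is produced and active.
Diaminopimelate is absent, so QuvH is inactive.
Required activator QuvH is absent, so *haxD* is not transcribed.
So HaxD is not produced.
Required activator HaxD is absent, so *irpE* is not transcribed.
So IrpE is not produced.
No repressor is bound and PurR is active, so *holL* is transcribed.

ON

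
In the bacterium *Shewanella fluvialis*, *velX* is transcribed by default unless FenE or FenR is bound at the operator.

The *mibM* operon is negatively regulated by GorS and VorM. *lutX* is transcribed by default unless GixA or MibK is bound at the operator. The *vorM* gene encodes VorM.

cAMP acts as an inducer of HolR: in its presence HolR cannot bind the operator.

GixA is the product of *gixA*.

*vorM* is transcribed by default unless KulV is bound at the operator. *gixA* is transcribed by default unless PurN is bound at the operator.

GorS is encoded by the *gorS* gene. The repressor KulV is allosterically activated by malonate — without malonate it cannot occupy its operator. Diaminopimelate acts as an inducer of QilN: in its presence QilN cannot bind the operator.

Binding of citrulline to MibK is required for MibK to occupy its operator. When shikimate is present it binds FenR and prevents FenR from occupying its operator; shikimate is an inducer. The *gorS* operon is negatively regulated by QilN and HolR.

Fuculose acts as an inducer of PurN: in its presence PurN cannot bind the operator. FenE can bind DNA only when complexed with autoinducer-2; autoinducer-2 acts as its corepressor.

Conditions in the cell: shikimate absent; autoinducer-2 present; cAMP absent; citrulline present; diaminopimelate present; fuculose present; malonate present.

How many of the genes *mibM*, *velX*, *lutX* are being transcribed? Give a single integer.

Diaminopimelate is present, so QilN is inactive.
cAMP is absent, so HolR is active.
With repressor HolR bound, *gorS* is not transcribed.
So GorS is not produced.
Malonate is present, so KulV is active.
With repressor KulV bound, *vorM* is not transcribed.
So VorM is not produced.
With no repressor bound, *mibM* is transcribed.
→ *mibM* is ON.
Autoinducer-2 is present, so FenE is active.
Shikimate is absent, so FenR is active.
With repressor FenE bound, *velX* is not transcribed.
→ *velX* is OFF.
Fuculose is present, so PurN is inactive.
With no repressor bound, *gixA* is transcribed.
So GixA is produced and active.
Citrulline is present, so MibK is active.
With repressor GixA bound, *lutX* is not transcribed.
→ *lutX* is OFF.
1 of the 3 genes is transcribed.

1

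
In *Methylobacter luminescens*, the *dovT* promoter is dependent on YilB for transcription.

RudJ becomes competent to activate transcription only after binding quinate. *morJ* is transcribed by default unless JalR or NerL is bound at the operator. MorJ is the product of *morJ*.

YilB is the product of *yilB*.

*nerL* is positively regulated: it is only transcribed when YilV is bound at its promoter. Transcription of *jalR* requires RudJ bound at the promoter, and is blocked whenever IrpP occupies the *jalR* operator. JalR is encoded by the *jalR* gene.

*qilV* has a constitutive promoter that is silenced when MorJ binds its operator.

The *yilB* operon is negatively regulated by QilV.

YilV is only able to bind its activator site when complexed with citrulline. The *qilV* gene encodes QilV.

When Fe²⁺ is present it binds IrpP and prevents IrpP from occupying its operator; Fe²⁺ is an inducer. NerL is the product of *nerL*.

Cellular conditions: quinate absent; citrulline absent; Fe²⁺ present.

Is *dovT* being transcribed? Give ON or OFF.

Fe²⁺ is present, so IrpP is inactive.
Quinate is absent, so RudJ is inactive.
Required activator RudJ is absent, so *jalR* is not transcribed.
So JalR is not produced.
Citrulline is absent, so YilV is inactive.
Required activator YilV is absent, so *nerL* is not transcribed.
So NerL is not produced.
With no repressor bound, *morJ* is transcribed.
So MorJ is produced and active.
With repressor MorJ bound, *qilV* is not transcribed.
So QilV is not produced.
With no repressor bound, *yilB* is transcribed.
So YilB is produced and active.
No repressor is bound and YilB is active, so *dovT* is transcribed.

ON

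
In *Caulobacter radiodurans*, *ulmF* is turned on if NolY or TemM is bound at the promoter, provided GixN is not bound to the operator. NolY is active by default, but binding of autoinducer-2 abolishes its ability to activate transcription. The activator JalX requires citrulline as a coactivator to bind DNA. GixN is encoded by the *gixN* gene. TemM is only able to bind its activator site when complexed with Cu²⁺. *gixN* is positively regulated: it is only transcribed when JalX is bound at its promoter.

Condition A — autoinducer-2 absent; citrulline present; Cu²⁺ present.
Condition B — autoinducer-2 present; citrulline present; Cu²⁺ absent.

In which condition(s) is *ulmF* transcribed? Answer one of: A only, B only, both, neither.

neither

Condition A:
Autoinducer-2 is absent, so NolY is active.
Citrulline is present, so JalX is active.
No repressor is bound and JalX is active, so *gixN* is transcribed.
So GixN is produced and active.
Cu²⁺ is present, so TemM is active.
With repressor GixN bound, *ulmF* is not transcribed.
→ *ulmF* is OFF in A.
Condition B:
Autoinducer-2 is present, so NolY is inactive.
Citrulline is present, so JalX is active.
No repressor is bound and JalX is active, so *gixN* is transcribed.
So GixN is produced and active.
Cu²⁺ is absent, so TemM is inactive.
With repressor GixN bound, *ulmF* is not transcribed.
→ *ulmF* is OFF in B.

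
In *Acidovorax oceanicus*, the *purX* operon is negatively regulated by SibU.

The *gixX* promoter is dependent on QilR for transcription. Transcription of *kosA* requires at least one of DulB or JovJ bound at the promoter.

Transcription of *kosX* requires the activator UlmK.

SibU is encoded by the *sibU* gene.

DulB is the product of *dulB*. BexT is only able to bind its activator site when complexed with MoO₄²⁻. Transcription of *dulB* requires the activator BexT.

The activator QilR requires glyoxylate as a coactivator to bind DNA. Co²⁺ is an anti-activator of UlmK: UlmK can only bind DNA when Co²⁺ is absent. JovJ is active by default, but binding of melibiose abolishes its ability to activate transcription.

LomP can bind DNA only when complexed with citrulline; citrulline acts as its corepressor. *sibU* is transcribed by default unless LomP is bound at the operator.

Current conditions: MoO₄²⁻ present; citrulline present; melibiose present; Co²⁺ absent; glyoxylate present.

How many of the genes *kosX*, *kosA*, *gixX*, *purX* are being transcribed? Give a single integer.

4

Co²⁺ is absent, so UlmK is active.
No repressor is bound and UlmK is active, so *kosX* is transcribed.
→ *kosX* is ON.
MoO₄²⁻ is present, so BexT is active.
No repressor is bound and BexT is active, so *dulB* is transcribed.
So DulB is produced and active.
Melibiose is present, so JovJ is inactive.
Activator DulB is present, so *kosA* is transcribed.
→ *kosA* is ON.
Glyoxylate is present, so QilR is active.
No repressor is bound and QilR is active, so *gixX* is transcribed.
→ *gixX* is ON.
Citrulline is present, so LomP is active.
With repressor LomP bound, *sibU* is not transcribed.
So SibU is not produced.
With no repressor bound, *purX* is transcribed.
→ *purX* is ON.
4 of the 4 genes are transcribed.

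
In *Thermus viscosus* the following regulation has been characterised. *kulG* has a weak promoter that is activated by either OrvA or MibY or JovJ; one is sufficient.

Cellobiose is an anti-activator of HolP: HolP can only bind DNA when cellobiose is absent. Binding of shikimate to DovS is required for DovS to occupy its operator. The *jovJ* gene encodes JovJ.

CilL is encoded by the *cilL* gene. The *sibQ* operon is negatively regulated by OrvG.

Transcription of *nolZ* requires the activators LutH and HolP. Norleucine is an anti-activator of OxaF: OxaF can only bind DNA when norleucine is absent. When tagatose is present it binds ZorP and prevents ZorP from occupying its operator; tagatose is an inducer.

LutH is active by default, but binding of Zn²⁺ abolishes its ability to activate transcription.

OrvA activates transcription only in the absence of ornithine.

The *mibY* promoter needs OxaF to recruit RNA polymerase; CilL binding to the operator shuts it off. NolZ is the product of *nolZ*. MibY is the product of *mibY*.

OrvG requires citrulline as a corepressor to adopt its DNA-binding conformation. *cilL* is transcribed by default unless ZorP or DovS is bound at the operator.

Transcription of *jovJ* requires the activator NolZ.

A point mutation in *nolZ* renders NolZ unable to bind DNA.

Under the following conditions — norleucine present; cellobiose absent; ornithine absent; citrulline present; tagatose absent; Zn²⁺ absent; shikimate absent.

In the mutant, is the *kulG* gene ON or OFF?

Ornithine is absent, so OrvA is active.
Tagatose is absent, so ZorP is active.
Shikimate is absent, so DovS is inactive.
With repressor ZorP bound, *cilL* is not transcribed.
So CilL is not produced.
Norleucine is present, so OxaF is inactive.
Required activator OxaF is absent, so *mibY* is not transcribed.
So MibY is not produced.
NolZ is non-functional in this strain, so it has no effect.
Required activator NolZ is absent, so *jovJ* is not transcribed.
So JovJ is not produced.
Activator OrvA is present, so *kulG* is transcribed.

ON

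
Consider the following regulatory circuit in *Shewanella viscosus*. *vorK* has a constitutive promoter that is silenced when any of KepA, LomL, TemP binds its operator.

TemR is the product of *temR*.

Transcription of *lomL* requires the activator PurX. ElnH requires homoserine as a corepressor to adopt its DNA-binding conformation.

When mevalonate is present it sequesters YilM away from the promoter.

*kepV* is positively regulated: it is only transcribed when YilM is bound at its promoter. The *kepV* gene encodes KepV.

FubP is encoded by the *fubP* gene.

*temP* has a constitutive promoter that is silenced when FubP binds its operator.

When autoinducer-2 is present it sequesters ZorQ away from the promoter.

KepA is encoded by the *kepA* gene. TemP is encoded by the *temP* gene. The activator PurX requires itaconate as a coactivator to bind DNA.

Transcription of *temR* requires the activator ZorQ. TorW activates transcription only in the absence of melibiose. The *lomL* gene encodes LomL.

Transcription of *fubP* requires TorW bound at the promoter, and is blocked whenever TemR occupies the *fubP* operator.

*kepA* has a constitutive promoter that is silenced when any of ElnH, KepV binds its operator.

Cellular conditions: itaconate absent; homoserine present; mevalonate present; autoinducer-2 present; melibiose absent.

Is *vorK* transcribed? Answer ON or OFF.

ON

Homoserine is present, so ElnH is active.
Mevalonate is present, so YilM is inactive.
Required activator YilM is absent, so *kepV* is not transcribed.
So KepV is not produced.
With repressor ElnH bound, *kepA* is not transcribed.
So KepA is not produced.
Itaconate is absent, so PurX is inactive.
Required activator PurX is absent, so *lomL* is not transcribed.
So LomL is not produced.
Autoinducer-2 is present, so ZorQ is inactive.
Required activator ZorQ is absent, so *temR* is not transcribed.
So TemR is not produced.
Melibiose is absent, so TorW is active.
No repressor is bound and TorW is active, so *fubP* is transcribed.
So FubP is produced and active.
With repressor FubP bound, *temP* is not transcribed.
So TemP is not produced.
With no repressor bound, *vorK* is transcribed.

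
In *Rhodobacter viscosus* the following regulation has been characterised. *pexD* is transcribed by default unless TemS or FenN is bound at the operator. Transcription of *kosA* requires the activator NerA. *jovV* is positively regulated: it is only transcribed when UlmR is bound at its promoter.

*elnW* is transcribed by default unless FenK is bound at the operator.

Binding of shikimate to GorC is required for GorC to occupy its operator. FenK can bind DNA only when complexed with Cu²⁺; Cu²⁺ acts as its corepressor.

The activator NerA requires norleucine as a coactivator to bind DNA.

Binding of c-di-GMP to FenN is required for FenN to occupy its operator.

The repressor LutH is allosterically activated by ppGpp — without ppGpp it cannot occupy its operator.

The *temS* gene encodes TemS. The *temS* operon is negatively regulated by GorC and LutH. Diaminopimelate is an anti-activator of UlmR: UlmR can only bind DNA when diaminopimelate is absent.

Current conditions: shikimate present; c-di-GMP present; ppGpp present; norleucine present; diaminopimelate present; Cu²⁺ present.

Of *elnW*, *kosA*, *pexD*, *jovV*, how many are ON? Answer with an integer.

1

Cu²⁺ is present, so FenK is active.
With repressor FenK bound, *elnW* is not transcribed.
→ *elnW* is OFF.
Norleucine is present, so NerA is active.
No repressor is bound and NerA is active, so *kosA* is transcribed.
→ *kosA* is ON.
Shikimate is present, so GorC is active.
ppGpp is present, so LutH is active.
With repressor GorC bound, *temS* is not transcribed.
So TemS is not produced.
c-di-GMP is present, so FenN is active.
With repressor FenN bound, *pexD* is not transcribed.
→ *pexD* is OFF.
Diaminopimelate is present, so UlmR is inactive.
Required activator UlmR is absent, so *jovV* is not transcribed.
→ *jovV* is OFF.
1 of the 4 genes is transcribed.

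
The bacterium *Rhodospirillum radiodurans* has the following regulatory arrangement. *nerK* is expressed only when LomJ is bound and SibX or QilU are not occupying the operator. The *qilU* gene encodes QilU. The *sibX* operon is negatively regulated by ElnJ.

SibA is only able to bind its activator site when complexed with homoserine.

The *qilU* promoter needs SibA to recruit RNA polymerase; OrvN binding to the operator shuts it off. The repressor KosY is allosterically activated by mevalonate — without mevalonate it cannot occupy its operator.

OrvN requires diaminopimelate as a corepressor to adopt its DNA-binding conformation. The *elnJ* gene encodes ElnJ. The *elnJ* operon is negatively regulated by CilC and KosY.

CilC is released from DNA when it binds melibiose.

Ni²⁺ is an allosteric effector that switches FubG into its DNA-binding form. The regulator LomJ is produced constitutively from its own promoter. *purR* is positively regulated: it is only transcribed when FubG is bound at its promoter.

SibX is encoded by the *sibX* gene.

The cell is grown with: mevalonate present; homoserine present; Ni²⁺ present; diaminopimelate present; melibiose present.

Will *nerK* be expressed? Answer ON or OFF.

Melibiose is present, so CilC is inactive.
Mevalonate is present, so KosY is active.
With repressor KosY bound, *elnJ* is not transcribed.
So ElnJ is not produced.
With no repressor bound, *sibX* is transcribed.
So SibX is produced and active.
Diaminopimelate is present, so OrvN is active.
Homoserine is present, so SibA is active.
With repressor OrvN bound, *qilU* is not transcribed.
So QilU is not produced.
LomJ is produced constitutively and is active.
With repressor SibX bound, *nerK* is not transcribed.

OFF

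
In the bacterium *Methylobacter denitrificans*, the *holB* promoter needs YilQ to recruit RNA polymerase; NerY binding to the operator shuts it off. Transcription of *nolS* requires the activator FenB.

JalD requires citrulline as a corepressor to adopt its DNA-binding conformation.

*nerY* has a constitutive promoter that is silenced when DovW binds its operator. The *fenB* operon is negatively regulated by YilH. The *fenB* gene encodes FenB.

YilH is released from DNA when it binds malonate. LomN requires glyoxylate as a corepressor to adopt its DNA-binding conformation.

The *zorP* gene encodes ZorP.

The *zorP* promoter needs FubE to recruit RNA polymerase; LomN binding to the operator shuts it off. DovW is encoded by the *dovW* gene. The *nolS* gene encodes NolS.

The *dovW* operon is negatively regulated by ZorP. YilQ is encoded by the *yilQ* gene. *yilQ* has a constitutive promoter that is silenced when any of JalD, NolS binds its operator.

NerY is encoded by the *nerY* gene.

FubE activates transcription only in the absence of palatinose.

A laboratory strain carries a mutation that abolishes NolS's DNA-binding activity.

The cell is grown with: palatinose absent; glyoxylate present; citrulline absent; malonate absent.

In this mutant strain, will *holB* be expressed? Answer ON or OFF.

Glyoxylate is present, so LomN is active.
Palatinose is absent, so FubE is active.
With repressor LomN bound, *zorP* is not transcribed.
So ZorP is not produced.
With no repressor bound, *dovW* is transcribed.
So DovW is produced and active.
With repressor DovW bound, *nerY* is not transcribed.
So NerY is not produced.
Citrulline is absent, so JalD is inactive.
NolS is non-functional in this strain, so it has no effect.
With no repressor bound, *yilQ* is transcribed.
So YilQ is produced and active.
No repressor is bound and YilQ is active, so *holB* is transcribed.

ON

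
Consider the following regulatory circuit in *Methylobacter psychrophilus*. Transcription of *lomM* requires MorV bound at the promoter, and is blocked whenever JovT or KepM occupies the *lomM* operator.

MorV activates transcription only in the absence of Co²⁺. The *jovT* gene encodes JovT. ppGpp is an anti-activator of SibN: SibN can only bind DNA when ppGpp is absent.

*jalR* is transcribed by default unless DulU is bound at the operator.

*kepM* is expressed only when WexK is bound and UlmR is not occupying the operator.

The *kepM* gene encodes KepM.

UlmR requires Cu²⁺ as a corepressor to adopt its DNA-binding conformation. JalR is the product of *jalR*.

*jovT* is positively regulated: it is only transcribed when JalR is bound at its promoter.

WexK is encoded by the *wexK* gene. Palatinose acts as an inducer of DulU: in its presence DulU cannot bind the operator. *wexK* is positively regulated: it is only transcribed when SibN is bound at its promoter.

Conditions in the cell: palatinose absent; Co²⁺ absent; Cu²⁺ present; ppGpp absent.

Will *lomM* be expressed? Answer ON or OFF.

Palatinose is absent, so DulU is active.
With repressor DulU bound, *jalR* is not transcribed.
So JalR is not produced.
Required activator JalR is absent, so *jovT* is not transcribed.
So JovT is not produced.
ppGpp is absent, so SibN is active.
No repressor is bound and SibN is active, so *wexK* is transcribed.
So WexK is produced and active.
Cu²⁺ is present, so UlmR is active.
With repressor UlmR bound, *kepM* is not transcribed.
So KepM is not produced.
Co²⁺ is absent, so MorV is active.
No repressor is bound and MorV is active, so *lomM* is transcribed.

ON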